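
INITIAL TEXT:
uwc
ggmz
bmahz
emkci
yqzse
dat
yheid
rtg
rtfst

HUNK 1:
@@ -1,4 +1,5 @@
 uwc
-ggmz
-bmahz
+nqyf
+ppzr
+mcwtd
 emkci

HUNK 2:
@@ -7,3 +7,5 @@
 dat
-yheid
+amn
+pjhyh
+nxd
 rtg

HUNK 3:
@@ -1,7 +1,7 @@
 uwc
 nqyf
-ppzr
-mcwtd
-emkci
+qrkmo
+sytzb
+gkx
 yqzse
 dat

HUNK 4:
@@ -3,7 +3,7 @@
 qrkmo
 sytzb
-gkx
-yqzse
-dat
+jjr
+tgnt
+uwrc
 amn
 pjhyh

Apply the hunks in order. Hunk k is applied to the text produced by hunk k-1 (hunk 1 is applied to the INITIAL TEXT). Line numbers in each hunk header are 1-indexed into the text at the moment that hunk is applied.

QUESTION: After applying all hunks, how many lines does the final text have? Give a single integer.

Hunk 1: at line 1 remove [ggmz,bmahz] add [nqyf,ppzr,mcwtd] -> 10 lines: uwc nqyf ppzr mcwtd emkci yqzse dat yheid rtg rtfst
Hunk 2: at line 7 remove [yheid] add [amn,pjhyh,nxd] -> 12 lines: uwc nqyf ppzr mcwtd emkci yqzse dat amn pjhyh nxd rtg rtfst
Hunk 3: at line 1 remove [ppzr,mcwtd,emkci] add [qrkmo,sytzb,gkx] -> 12 lines: uwc nqyf qrkmo sytzb gkx yqzse dat amn pjhyh nxd rtg rtfst
Hunk 4: at line 3 remove [gkx,yqzse,dat] add [jjr,tgnt,uwrc] -> 12 lines: uwc nqyf qrkmo sytzb jjr tgnt uwrc amn pjhyh nxd rtg rtfst
Final line count: 12

Answer: 12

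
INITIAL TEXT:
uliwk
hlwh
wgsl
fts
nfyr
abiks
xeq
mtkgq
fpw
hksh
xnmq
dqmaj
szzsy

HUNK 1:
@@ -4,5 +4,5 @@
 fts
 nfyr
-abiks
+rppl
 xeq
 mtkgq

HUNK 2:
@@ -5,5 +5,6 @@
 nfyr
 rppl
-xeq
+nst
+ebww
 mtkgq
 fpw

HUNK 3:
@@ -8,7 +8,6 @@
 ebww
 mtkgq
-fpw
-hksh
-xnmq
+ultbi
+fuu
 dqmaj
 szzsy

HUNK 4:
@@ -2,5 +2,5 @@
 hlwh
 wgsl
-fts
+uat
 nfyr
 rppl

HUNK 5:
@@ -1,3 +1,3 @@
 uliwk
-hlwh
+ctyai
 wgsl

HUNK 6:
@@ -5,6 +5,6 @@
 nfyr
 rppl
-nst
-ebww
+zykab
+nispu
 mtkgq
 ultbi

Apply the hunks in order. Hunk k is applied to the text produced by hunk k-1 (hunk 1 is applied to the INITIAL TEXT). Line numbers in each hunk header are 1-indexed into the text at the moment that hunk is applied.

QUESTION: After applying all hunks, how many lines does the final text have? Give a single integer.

Hunk 1: at line 4 remove [abiks] add [rppl] -> 13 lines: uliwk hlwh wgsl fts nfyr rppl xeq mtkgq fpw hksh xnmq dqmaj szzsy
Hunk 2: at line 5 remove [xeq] add [nst,ebww] -> 14 lines: uliwk hlwh wgsl fts nfyr rppl nst ebww mtkgq fpw hksh xnmq dqmaj szzsy
Hunk 3: at line 8 remove [fpw,hksh,xnmq] add [ultbi,fuu] -> 13 lines: uliwk hlwh wgsl fts nfyr rppl nst ebww mtkgq ultbi fuu dqmaj szzsy
Hunk 4: at line 2 remove [fts] add [uat] -> 13 lines: uliwk hlwh wgsl uat nfyr rppl nst ebww mtkgq ultbi fuu dqmaj szzsy
Hunk 5: at line 1 remove [hlwh] add [ctyai] -> 13 lines: uliwk ctyai wgsl uat nfyr rppl nst ebww mtkgq ultbi fuu dqmaj szzsy
Hunk 6: at line 5 remove [nst,ebww] add [zykab,nispu] -> 13 lines: uliwk ctyai wgsl uat nfyr rppl zykab nispu mtkgq ultbi fuu dqmaj szzsy
Final line count: 13

Answer: 13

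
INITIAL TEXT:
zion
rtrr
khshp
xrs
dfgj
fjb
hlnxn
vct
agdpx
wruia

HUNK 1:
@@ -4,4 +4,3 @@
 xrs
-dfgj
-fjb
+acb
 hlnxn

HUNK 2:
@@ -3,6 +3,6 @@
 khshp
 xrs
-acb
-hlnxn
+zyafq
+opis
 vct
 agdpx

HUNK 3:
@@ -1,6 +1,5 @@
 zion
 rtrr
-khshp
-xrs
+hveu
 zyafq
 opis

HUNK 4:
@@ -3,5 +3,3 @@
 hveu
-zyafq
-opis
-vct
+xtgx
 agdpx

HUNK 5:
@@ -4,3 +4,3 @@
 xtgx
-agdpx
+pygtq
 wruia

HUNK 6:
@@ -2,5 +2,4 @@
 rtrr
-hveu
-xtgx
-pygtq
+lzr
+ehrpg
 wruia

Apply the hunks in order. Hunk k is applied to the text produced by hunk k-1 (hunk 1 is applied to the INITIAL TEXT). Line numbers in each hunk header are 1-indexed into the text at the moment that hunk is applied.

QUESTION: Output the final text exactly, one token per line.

Answer: zion
rtrr
lzr
ehrpg
wruia

Derivation:
Hunk 1: at line 4 remove [dfgj,fjb] add [acb] -> 9 lines: zion rtrr khshp xrs acb hlnxn vct agdpx wruia
Hunk 2: at line 3 remove [acb,hlnxn] add [zyafq,opis] -> 9 lines: zion rtrr khshp xrs zyafq opis vct agdpx wruia
Hunk 3: at line 1 remove [khshp,xrs] add [hveu] -> 8 lines: zion rtrr hveu zyafq opis vct agdpx wruia
Hunk 4: at line 3 remove [zyafq,opis,vct] add [xtgx] -> 6 lines: zion rtrr hveu xtgx agdpx wruia
Hunk 5: at line 4 remove [agdpx] add [pygtq] -> 6 lines: zion rtrr hveu xtgx pygtq wruia
Hunk 6: at line 2 remove [hveu,xtgx,pygtq] add [lzr,ehrpg] -> 5 lines: zion rtrr lzr ehrpg wruia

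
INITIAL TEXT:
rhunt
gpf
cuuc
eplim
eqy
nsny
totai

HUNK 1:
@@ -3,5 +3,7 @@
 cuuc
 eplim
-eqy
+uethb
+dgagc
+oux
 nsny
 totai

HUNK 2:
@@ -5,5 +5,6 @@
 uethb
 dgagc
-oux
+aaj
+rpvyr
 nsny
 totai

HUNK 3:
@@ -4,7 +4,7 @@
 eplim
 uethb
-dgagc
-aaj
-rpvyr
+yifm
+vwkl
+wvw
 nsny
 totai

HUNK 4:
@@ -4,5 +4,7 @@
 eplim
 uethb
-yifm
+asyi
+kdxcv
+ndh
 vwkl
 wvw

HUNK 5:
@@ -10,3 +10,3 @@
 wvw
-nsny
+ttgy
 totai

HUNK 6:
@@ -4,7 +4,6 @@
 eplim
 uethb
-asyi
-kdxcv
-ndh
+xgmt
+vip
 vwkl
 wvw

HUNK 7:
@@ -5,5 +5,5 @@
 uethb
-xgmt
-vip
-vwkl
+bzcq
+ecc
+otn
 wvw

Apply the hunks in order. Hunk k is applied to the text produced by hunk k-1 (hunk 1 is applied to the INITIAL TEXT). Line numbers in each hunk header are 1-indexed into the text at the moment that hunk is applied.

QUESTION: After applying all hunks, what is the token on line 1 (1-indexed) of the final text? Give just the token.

Hunk 1: at line 3 remove [eqy] add [uethb,dgagc,oux] -> 9 lines: rhunt gpf cuuc eplim uethb dgagc oux nsny totai
Hunk 2: at line 5 remove [oux] add [aaj,rpvyr] -> 10 lines: rhunt gpf cuuc eplim uethb dgagc aaj rpvyr nsny totai
Hunk 3: at line 4 remove [dgagc,aaj,rpvyr] add [yifm,vwkl,wvw] -> 10 lines: rhunt gpf cuuc eplim uethb yifm vwkl wvw nsny totai
Hunk 4: at line 4 remove [yifm] add [asyi,kdxcv,ndh] -> 12 lines: rhunt gpf cuuc eplim uethb asyi kdxcv ndh vwkl wvw nsny totai
Hunk 5: at line 10 remove [nsny] add [ttgy] -> 12 lines: rhunt gpf cuuc eplim uethb asyi kdxcv ndh vwkl wvw ttgy totai
Hunk 6: at line 4 remove [asyi,kdxcv,ndh] add [xgmt,vip] -> 11 lines: rhunt gpf cuuc eplim uethb xgmt vip vwkl wvw ttgy totai
Hunk 7: at line 5 remove [xgmt,vip,vwkl] add [bzcq,ecc,otn] -> 11 lines: rhunt gpf cuuc eplim uethb bzcq ecc otn wvw ttgy totai
Final line 1: rhunt

Answer: rhunt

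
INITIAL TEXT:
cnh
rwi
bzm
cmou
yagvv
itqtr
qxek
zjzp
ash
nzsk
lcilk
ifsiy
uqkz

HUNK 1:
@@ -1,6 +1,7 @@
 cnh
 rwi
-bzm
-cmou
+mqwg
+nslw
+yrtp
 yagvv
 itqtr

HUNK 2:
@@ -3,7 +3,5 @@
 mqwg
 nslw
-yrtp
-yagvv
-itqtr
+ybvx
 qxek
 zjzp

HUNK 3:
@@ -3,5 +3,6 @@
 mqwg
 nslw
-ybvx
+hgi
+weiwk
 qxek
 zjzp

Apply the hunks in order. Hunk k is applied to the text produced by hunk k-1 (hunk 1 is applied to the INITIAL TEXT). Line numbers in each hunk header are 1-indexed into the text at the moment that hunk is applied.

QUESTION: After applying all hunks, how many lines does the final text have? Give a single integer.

Hunk 1: at line 1 remove [bzm,cmou] add [mqwg,nslw,yrtp] -> 14 lines: cnh rwi mqwg nslw yrtp yagvv itqtr qxek zjzp ash nzsk lcilk ifsiy uqkz
Hunk 2: at line 3 remove [yrtp,yagvv,itqtr] add [ybvx] -> 12 lines: cnh rwi mqwg nslw ybvx qxek zjzp ash nzsk lcilk ifsiy uqkz
Hunk 3: at line 3 remove [ybvx] add [hgi,weiwk] -> 13 lines: cnh rwi mqwg nslw hgi weiwk qxek zjzp ash nzsk lcilk ifsiy uqkz
Final line count: 13

Answer: 13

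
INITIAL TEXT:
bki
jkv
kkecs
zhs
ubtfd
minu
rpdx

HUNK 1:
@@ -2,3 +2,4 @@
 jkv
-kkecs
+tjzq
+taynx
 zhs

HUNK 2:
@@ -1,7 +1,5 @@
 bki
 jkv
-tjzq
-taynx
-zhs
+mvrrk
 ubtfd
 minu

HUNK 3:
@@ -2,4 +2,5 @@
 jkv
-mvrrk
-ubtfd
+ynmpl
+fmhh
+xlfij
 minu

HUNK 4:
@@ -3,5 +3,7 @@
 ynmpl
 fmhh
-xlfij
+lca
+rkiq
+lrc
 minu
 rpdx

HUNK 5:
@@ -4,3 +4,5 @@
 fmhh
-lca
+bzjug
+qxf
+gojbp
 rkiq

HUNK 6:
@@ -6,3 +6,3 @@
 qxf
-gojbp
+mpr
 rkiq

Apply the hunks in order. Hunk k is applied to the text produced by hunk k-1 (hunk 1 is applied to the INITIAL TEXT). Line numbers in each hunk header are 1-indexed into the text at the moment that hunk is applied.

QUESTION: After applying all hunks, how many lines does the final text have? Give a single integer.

Hunk 1: at line 2 remove [kkecs] add [tjzq,taynx] -> 8 lines: bki jkv tjzq taynx zhs ubtfd minu rpdx
Hunk 2: at line 1 remove [tjzq,taynx,zhs] add [mvrrk] -> 6 lines: bki jkv mvrrk ubtfd minu rpdx
Hunk 3: at line 2 remove [mvrrk,ubtfd] add [ynmpl,fmhh,xlfij] -> 7 lines: bki jkv ynmpl fmhh xlfij minu rpdx
Hunk 4: at line 3 remove [xlfij] add [lca,rkiq,lrc] -> 9 lines: bki jkv ynmpl fmhh lca rkiq lrc minu rpdx
Hunk 5: at line 4 remove [lca] add [bzjug,qxf,gojbp] -> 11 lines: bki jkv ynmpl fmhh bzjug qxf gojbp rkiq lrc minu rpdx
Hunk 6: at line 6 remove [gojbp] add [mpr] -> 11 lines: bki jkv ynmpl fmhh bzjug qxf mpr rkiq lrc minu rpdx
Final line count: 11

Answer: 11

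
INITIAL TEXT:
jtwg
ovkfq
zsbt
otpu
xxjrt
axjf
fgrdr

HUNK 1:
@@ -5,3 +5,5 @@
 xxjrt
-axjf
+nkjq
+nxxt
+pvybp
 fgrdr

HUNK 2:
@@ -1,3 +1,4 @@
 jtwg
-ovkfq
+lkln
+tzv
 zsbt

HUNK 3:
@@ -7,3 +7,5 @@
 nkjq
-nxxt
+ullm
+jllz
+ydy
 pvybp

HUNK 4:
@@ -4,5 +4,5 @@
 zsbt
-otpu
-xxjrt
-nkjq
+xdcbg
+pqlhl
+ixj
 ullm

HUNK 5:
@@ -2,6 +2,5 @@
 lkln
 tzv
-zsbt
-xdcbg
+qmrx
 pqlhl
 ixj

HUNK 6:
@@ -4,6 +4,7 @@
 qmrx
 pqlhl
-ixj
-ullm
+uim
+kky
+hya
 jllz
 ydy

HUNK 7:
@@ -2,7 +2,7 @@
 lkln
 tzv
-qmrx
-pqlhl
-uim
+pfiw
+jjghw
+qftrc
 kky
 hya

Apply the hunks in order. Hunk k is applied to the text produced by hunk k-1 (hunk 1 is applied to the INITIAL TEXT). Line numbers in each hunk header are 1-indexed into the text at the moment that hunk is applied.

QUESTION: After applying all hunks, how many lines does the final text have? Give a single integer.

Hunk 1: at line 5 remove [axjf] add [nkjq,nxxt,pvybp] -> 9 lines: jtwg ovkfq zsbt otpu xxjrt nkjq nxxt pvybp fgrdr
Hunk 2: at line 1 remove [ovkfq] add [lkln,tzv] -> 10 lines: jtwg lkln tzv zsbt otpu xxjrt nkjq nxxt pvybp fgrdr
Hunk 3: at line 7 remove [nxxt] add [ullm,jllz,ydy] -> 12 lines: jtwg lkln tzv zsbt otpu xxjrt nkjq ullm jllz ydy pvybp fgrdr
Hunk 4: at line 4 remove [otpu,xxjrt,nkjq] add [xdcbg,pqlhl,ixj] -> 12 lines: jtwg lkln tzv zsbt xdcbg pqlhl ixj ullm jllz ydy pvybp fgrdr
Hunk 5: at line 2 remove [zsbt,xdcbg] add [qmrx] -> 11 lines: jtwg lkln tzv qmrx pqlhl ixj ullm jllz ydy pvybp fgrdr
Hunk 6: at line 4 remove [ixj,ullm] add [uim,kky,hya] -> 12 lines: jtwg lkln tzv qmrx pqlhl uim kky hya jllz ydy pvybp fgrdr
Hunk 7: at line 2 remove [qmrx,pqlhl,uim] add [pfiw,jjghw,qftrc] -> 12 lines: jtwg lkln tzv pfiw jjghw qftrc kky hya jllz ydy pvybp fgrdr
Final line count: 12

Answer: 12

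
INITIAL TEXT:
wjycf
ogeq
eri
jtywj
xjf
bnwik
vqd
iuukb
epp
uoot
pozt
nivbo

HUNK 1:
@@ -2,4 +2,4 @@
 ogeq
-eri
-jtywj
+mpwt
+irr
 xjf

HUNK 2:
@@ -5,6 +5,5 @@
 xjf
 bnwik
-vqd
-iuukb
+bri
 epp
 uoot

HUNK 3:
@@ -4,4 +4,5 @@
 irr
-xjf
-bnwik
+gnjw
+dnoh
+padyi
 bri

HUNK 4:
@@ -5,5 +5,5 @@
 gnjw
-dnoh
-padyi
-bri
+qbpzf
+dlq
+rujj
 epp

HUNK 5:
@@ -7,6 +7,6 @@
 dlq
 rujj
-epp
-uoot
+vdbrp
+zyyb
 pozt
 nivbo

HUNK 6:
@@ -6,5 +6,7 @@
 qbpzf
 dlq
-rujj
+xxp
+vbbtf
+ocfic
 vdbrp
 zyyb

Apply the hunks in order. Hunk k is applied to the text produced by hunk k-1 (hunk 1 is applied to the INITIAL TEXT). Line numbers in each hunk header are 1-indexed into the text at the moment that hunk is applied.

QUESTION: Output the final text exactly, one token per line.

Answer: wjycf
ogeq
mpwt
irr
gnjw
qbpzf
dlq
xxp
vbbtf
ocfic
vdbrp
zyyb
pozt
nivbo

Derivation:
Hunk 1: at line 2 remove [eri,jtywj] add [mpwt,irr] -> 12 lines: wjycf ogeq mpwt irr xjf bnwik vqd iuukb epp uoot pozt nivbo
Hunk 2: at line 5 remove [vqd,iuukb] add [bri] -> 11 lines: wjycf ogeq mpwt irr xjf bnwik bri epp uoot pozt nivbo
Hunk 3: at line 4 remove [xjf,bnwik] add [gnjw,dnoh,padyi] -> 12 lines: wjycf ogeq mpwt irr gnjw dnoh padyi bri epp uoot pozt nivbo
Hunk 4: at line 5 remove [dnoh,padyi,bri] add [qbpzf,dlq,rujj] -> 12 lines: wjycf ogeq mpwt irr gnjw qbpzf dlq rujj epp uoot pozt nivbo
Hunk 5: at line 7 remove [epp,uoot] add [vdbrp,zyyb] -> 12 lines: wjycf ogeq mpwt irr gnjw qbpzf dlq rujj vdbrp zyyb pozt nivbo
Hunk 6: at line 6 remove [rujj] add [xxp,vbbtf,ocfic] -> 14 lines: wjycf ogeq mpwt irr gnjw qbpzf dlq xxp vbbtf ocfic vdbrp zyyb pozt nivbo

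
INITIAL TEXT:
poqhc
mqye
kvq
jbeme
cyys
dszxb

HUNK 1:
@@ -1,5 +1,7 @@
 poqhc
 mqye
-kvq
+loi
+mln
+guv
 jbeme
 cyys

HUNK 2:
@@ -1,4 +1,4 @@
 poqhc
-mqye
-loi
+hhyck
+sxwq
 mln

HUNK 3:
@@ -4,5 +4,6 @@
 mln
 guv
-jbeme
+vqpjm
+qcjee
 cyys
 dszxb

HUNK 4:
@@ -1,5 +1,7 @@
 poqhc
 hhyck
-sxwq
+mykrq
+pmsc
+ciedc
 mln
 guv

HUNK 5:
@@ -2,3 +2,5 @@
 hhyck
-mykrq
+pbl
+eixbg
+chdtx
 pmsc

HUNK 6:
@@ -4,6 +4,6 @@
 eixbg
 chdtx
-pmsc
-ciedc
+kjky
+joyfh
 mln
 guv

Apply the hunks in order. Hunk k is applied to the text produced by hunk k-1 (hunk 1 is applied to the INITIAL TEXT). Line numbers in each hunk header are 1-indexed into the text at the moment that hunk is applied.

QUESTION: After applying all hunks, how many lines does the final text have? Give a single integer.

Answer: 13

Derivation:
Hunk 1: at line 1 remove [kvq] add [loi,mln,guv] -> 8 lines: poqhc mqye loi mln guv jbeme cyys dszxb
Hunk 2: at line 1 remove [mqye,loi] add [hhyck,sxwq] -> 8 lines: poqhc hhyck sxwq mln guv jbeme cyys dszxb
Hunk 3: at line 4 remove [jbeme] add [vqpjm,qcjee] -> 9 lines: poqhc hhyck sxwq mln guv vqpjm qcjee cyys dszxb
Hunk 4: at line 1 remove [sxwq] add [mykrq,pmsc,ciedc] -> 11 lines: poqhc hhyck mykrq pmsc ciedc mln guv vqpjm qcjee cyys dszxb
Hunk 5: at line 2 remove [mykrq] add [pbl,eixbg,chdtx] -> 13 lines: poqhc hhyck pbl eixbg chdtx pmsc ciedc mln guv vqpjm qcjee cyys dszxb
Hunk 6: at line 4 remove [pmsc,ciedc] add [kjky,joyfh] -> 13 lines: poqhc hhyck pbl eixbg chdtx kjky joyfh mln guv vqpjm qcjee cyys dszxb
Final line count: 13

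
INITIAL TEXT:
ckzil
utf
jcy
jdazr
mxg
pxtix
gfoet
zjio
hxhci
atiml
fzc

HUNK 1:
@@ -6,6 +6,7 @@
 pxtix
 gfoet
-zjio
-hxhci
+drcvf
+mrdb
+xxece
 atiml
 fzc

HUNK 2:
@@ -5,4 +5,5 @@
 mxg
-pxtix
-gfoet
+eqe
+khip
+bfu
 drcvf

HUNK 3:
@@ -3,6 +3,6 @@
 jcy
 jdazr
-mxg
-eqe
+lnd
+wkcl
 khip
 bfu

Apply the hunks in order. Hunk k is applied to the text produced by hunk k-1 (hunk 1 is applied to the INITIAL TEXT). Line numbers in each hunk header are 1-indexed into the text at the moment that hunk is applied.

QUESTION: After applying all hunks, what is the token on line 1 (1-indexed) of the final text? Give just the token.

Hunk 1: at line 6 remove [zjio,hxhci] add [drcvf,mrdb,xxece] -> 12 lines: ckzil utf jcy jdazr mxg pxtix gfoet drcvf mrdb xxece atiml fzc
Hunk 2: at line 5 remove [pxtix,gfoet] add [eqe,khip,bfu] -> 13 lines: ckzil utf jcy jdazr mxg eqe khip bfu drcvf mrdb xxece atiml fzc
Hunk 3: at line 3 remove [mxg,eqe] add [lnd,wkcl] -> 13 lines: ckzil utf jcy jdazr lnd wkcl khip bfu drcvf mrdb xxece atiml fzc
Final line 1: ckzil

Answer: ckzil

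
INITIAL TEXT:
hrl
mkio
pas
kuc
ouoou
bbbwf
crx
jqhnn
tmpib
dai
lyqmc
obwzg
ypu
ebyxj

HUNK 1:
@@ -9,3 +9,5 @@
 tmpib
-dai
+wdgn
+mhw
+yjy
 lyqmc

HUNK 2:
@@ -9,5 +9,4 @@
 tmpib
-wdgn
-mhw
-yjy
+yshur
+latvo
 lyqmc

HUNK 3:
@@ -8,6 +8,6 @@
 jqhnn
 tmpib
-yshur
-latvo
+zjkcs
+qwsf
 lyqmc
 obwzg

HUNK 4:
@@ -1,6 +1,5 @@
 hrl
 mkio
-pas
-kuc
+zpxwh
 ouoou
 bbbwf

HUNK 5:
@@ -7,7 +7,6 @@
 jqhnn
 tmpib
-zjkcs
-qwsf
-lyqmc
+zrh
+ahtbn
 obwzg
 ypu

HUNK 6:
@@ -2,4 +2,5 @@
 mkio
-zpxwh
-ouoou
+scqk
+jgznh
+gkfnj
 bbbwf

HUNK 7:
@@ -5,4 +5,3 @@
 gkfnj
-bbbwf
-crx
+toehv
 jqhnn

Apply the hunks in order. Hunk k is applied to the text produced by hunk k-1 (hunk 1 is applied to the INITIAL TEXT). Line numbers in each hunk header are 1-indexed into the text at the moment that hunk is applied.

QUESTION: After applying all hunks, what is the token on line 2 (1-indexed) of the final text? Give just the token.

Answer: mkio

Derivation:
Hunk 1: at line 9 remove [dai] add [wdgn,mhw,yjy] -> 16 lines: hrl mkio pas kuc ouoou bbbwf crx jqhnn tmpib wdgn mhw yjy lyqmc obwzg ypu ebyxj
Hunk 2: at line 9 remove [wdgn,mhw,yjy] add [yshur,latvo] -> 15 lines: hrl mkio pas kuc ouoou bbbwf crx jqhnn tmpib yshur latvo lyqmc obwzg ypu ebyxj
Hunk 3: at line 8 remove [yshur,latvo] add [zjkcs,qwsf] -> 15 lines: hrl mkio pas kuc ouoou bbbwf crx jqhnn tmpib zjkcs qwsf lyqmc obwzg ypu ebyxj
Hunk 4: at line 1 remove [pas,kuc] add [zpxwh] -> 14 lines: hrl mkio zpxwh ouoou bbbwf crx jqhnn tmpib zjkcs qwsf lyqmc obwzg ypu ebyxj
Hunk 5: at line 7 remove [zjkcs,qwsf,lyqmc] add [zrh,ahtbn] -> 13 lines: hrl mkio zpxwh ouoou bbbwf crx jqhnn tmpib zrh ahtbn obwzg ypu ebyxj
Hunk 6: at line 2 remove [zpxwh,ouoou] add [scqk,jgznh,gkfnj] -> 14 lines: hrl mkio scqk jgznh gkfnj bbbwf crx jqhnn tmpib zrh ahtbn obwzg ypu ebyxj
Hunk 7: at line 5 remove [bbbwf,crx] add [toehv] -> 13 lines: hrl mkio scqk jgznh gkfnj toehv jqhnn tmpib zrh ahtbn obwzg ypu ebyxj
Final line 2: mkio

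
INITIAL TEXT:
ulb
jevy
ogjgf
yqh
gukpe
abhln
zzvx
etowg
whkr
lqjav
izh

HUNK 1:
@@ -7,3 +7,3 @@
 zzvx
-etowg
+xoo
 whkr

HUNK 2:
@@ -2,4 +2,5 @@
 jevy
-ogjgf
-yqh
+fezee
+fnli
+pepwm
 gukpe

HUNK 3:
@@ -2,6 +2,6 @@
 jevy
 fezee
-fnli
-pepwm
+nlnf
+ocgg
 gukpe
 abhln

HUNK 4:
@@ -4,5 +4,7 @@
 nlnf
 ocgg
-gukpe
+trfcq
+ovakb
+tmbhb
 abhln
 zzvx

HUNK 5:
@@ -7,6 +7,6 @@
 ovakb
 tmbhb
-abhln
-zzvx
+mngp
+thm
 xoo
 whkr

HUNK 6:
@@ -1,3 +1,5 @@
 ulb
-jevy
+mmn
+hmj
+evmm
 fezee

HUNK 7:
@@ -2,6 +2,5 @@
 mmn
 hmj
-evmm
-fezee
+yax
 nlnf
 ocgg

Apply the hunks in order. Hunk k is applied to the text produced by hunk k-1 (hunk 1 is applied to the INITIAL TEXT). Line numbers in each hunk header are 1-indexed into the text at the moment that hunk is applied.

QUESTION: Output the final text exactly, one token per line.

Answer: ulb
mmn
hmj
yax
nlnf
ocgg
trfcq
ovakb
tmbhb
mngp
thm
xoo
whkr
lqjav
izh

Derivation:
Hunk 1: at line 7 remove [etowg] add [xoo] -> 11 lines: ulb jevy ogjgf yqh gukpe abhln zzvx xoo whkr lqjav izh
Hunk 2: at line 2 remove [ogjgf,yqh] add [fezee,fnli,pepwm] -> 12 lines: ulb jevy fezee fnli pepwm gukpe abhln zzvx xoo whkr lqjav izh
Hunk 3: at line 2 remove [fnli,pepwm] add [nlnf,ocgg] -> 12 lines: ulb jevy fezee nlnf ocgg gukpe abhln zzvx xoo whkr lqjav izh
Hunk 4: at line 4 remove [gukpe] add [trfcq,ovakb,tmbhb] -> 14 lines: ulb jevy fezee nlnf ocgg trfcq ovakb tmbhb abhln zzvx xoo whkr lqjav izh
Hunk 5: at line 7 remove [abhln,zzvx] add [mngp,thm] -> 14 lines: ulb jevy fezee nlnf ocgg trfcq ovakb tmbhb mngp thm xoo whkr lqjav izh
Hunk 6: at line 1 remove [jevy] add [mmn,hmj,evmm] -> 16 lines: ulb mmn hmj evmm fezee nlnf ocgg trfcq ovakb tmbhb mngp thm xoo whkr lqjav izh
Hunk 7: at line 2 remove [evmm,fezee] add [yax] -> 15 lines: ulb mmn hmj yax nlnf ocgg trfcq ovakb tmbhb mngp thm xoo whkr lqjav izh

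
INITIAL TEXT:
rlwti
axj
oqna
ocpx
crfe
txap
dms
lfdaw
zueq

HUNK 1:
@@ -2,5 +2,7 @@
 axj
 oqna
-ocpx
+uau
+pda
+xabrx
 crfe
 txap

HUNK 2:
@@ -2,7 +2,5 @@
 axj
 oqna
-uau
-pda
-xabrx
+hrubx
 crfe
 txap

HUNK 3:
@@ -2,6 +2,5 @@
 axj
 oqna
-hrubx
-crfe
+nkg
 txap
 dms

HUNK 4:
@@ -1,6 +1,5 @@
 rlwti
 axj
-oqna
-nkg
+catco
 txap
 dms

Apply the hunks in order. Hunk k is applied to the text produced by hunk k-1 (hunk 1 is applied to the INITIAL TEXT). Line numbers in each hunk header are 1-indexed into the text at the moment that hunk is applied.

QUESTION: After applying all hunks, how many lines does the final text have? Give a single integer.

Hunk 1: at line 2 remove [ocpx] add [uau,pda,xabrx] -> 11 lines: rlwti axj oqna uau pda xabrx crfe txap dms lfdaw zueq
Hunk 2: at line 2 remove [uau,pda,xabrx] add [hrubx] -> 9 lines: rlwti axj oqna hrubx crfe txap dms lfdaw zueq
Hunk 3: at line 2 remove [hrubx,crfe] add [nkg] -> 8 lines: rlwti axj oqna nkg txap dms lfdaw zueq
Hunk 4: at line 1 remove [oqna,nkg] add [catco] -> 7 lines: rlwti axj catco txap dms lfdaw zueq
Final line count: 7

Answer: 7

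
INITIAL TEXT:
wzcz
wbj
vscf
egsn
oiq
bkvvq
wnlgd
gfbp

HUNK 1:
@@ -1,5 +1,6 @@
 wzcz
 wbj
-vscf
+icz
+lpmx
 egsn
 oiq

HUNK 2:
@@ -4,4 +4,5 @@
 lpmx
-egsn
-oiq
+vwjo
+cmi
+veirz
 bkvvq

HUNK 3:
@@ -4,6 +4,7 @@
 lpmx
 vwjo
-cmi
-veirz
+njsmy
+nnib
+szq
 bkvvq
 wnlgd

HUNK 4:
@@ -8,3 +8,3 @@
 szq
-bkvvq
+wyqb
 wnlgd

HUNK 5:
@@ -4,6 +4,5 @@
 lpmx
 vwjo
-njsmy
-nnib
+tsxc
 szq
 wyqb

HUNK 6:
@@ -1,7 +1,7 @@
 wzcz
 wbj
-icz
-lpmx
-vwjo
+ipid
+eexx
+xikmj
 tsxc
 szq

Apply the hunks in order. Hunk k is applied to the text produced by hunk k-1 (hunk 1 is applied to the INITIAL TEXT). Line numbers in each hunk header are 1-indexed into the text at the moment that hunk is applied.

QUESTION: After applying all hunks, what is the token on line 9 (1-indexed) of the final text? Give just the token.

Hunk 1: at line 1 remove [vscf] add [icz,lpmx] -> 9 lines: wzcz wbj icz lpmx egsn oiq bkvvq wnlgd gfbp
Hunk 2: at line 4 remove [egsn,oiq] add [vwjo,cmi,veirz] -> 10 lines: wzcz wbj icz lpmx vwjo cmi veirz bkvvq wnlgd gfbp
Hunk 3: at line 4 remove [cmi,veirz] add [njsmy,nnib,szq] -> 11 lines: wzcz wbj icz lpmx vwjo njsmy nnib szq bkvvq wnlgd gfbp
Hunk 4: at line 8 remove [bkvvq] add [wyqb] -> 11 lines: wzcz wbj icz lpmx vwjo njsmy nnib szq wyqb wnlgd gfbp
Hunk 5: at line 4 remove [njsmy,nnib] add [tsxc] -> 10 lines: wzcz wbj icz lpmx vwjo tsxc szq wyqb wnlgd gfbp
Hunk 6: at line 1 remove [icz,lpmx,vwjo] add [ipid,eexx,xikmj] -> 10 lines: wzcz wbj ipid eexx xikmj tsxc szq wyqb wnlgd gfbp
Final line 9: wnlgd

Answer: wnlgd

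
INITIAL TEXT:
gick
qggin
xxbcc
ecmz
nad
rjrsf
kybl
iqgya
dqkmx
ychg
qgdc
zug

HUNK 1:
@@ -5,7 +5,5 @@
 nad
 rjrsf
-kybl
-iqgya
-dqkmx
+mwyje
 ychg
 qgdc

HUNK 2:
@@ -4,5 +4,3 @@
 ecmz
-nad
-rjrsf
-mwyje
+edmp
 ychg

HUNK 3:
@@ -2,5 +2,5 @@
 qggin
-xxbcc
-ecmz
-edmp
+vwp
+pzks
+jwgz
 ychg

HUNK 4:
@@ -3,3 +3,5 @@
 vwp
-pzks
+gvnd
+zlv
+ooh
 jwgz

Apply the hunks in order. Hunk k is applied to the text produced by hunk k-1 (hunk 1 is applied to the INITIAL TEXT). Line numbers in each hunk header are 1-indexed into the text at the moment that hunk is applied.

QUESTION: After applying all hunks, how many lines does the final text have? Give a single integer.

Hunk 1: at line 5 remove [kybl,iqgya,dqkmx] add [mwyje] -> 10 lines: gick qggin xxbcc ecmz nad rjrsf mwyje ychg qgdc zug
Hunk 2: at line 4 remove [nad,rjrsf,mwyje] add [edmp] -> 8 lines: gick qggin xxbcc ecmz edmp ychg qgdc zug
Hunk 3: at line 2 remove [xxbcc,ecmz,edmp] add [vwp,pzks,jwgz] -> 8 lines: gick qggin vwp pzks jwgz ychg qgdc zug
Hunk 4: at line 3 remove [pzks] add [gvnd,zlv,ooh] -> 10 lines: gick qggin vwp gvnd zlv ooh jwgz ychg qgdc zug
Final line count: 10

Answer: 10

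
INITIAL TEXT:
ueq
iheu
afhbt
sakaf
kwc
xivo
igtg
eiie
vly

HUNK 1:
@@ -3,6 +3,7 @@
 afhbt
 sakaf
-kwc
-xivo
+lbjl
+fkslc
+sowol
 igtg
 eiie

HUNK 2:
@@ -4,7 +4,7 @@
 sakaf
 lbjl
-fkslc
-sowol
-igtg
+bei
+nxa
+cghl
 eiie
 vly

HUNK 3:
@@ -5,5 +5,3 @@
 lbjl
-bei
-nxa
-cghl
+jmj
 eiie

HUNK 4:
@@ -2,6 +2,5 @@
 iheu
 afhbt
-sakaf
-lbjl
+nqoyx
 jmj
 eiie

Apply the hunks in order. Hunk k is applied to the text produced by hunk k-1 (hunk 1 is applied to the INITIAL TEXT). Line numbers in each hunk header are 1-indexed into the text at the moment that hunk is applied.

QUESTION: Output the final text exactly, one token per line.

Answer: ueq
iheu
afhbt
nqoyx
jmj
eiie
vly

Derivation:
Hunk 1: at line 3 remove [kwc,xivo] add [lbjl,fkslc,sowol] -> 10 lines: ueq iheu afhbt sakaf lbjl fkslc sowol igtg eiie vly
Hunk 2: at line 4 remove [fkslc,sowol,igtg] add [bei,nxa,cghl] -> 10 lines: ueq iheu afhbt sakaf lbjl bei nxa cghl eiie vly
Hunk 3: at line 5 remove [bei,nxa,cghl] add [jmj] -> 8 lines: ueq iheu afhbt sakaf lbjl jmj eiie vly
Hunk 4: at line 2 remove [sakaf,lbjl] add [nqoyx] -> 7 lines: ueq iheu afhbt nqoyx jmj eiie vly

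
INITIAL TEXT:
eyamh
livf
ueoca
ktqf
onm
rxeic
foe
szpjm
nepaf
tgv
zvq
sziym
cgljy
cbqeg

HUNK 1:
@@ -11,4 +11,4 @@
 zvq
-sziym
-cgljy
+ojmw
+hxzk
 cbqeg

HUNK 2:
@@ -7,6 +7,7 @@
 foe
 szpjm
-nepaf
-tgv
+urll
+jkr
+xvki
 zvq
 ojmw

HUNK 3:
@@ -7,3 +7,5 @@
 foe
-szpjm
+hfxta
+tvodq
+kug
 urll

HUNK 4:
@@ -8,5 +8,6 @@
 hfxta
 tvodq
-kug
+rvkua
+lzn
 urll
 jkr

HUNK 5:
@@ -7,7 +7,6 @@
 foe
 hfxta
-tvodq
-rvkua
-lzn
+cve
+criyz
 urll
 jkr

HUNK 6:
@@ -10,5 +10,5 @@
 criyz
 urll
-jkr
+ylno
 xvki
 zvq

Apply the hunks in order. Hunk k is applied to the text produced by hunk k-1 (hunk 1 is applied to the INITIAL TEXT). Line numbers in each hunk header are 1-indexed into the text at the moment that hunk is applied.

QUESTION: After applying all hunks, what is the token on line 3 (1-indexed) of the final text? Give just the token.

Answer: ueoca

Derivation:
Hunk 1: at line 11 remove [sziym,cgljy] add [ojmw,hxzk] -> 14 lines: eyamh livf ueoca ktqf onm rxeic foe szpjm nepaf tgv zvq ojmw hxzk cbqeg
Hunk 2: at line 7 remove [nepaf,tgv] add [urll,jkr,xvki] -> 15 lines: eyamh livf ueoca ktqf onm rxeic foe szpjm urll jkr xvki zvq ojmw hxzk cbqeg
Hunk 3: at line 7 remove [szpjm] add [hfxta,tvodq,kug] -> 17 lines: eyamh livf ueoca ktqf onm rxeic foe hfxta tvodq kug urll jkr xvki zvq ojmw hxzk cbqeg
Hunk 4: at line 8 remove [kug] add [rvkua,lzn] -> 18 lines: eyamh livf ueoca ktqf onm rxeic foe hfxta tvodq rvkua lzn urll jkr xvki zvq ojmw hxzk cbqeg
Hunk 5: at line 7 remove [tvodq,rvkua,lzn] add [cve,criyz] -> 17 lines: eyamh livf ueoca ktqf onm rxeic foe hfxta cve criyz urll jkr xvki zvq ojmw hxzk cbqeg
Hunk 6: at line 10 remove [jkr] add [ylno] -> 17 lines: eyamh livf ueoca ktqf onm rxeic foe hfxta cve criyz urll ylno xvki zvq ojmw hxzk cbqeg
Final line 3: ueoca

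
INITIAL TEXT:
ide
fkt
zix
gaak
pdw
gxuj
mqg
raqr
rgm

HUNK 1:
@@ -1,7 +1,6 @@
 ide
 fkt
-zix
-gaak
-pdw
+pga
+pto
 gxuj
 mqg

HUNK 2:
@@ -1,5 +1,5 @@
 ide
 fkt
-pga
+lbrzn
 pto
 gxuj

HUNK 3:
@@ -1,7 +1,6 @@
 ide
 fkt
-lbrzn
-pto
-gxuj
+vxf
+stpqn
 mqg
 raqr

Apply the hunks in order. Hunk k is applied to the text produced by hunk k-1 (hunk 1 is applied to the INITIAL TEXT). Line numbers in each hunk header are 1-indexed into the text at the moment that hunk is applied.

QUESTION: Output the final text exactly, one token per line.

Answer: ide
fkt
vxf
stpqn
mqg
raqr
rgm

Derivation:
Hunk 1: at line 1 remove [zix,gaak,pdw] add [pga,pto] -> 8 lines: ide fkt pga pto gxuj mqg raqr rgm
Hunk 2: at line 1 remove [pga] add [lbrzn] -> 8 lines: ide fkt lbrzn pto gxuj mqg raqr rgm
Hunk 3: at line 1 remove [lbrzn,pto,gxuj] add [vxf,stpqn] -> 7 lines: ide fkt vxf stpqn mqg raqr rgm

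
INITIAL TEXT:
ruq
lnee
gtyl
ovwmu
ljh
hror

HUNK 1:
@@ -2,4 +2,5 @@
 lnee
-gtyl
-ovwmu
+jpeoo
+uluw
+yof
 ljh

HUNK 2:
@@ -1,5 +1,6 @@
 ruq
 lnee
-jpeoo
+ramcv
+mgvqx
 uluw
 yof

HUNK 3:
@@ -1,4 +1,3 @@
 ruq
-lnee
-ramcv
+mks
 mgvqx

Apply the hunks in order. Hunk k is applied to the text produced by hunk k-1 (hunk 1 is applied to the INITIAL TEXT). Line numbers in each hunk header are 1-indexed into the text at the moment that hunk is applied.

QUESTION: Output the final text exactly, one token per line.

Answer: ruq
mks
mgvqx
uluw
yof
ljh
hror

Derivation:
Hunk 1: at line 2 remove [gtyl,ovwmu] add [jpeoo,uluw,yof] -> 7 lines: ruq lnee jpeoo uluw yof ljh hror
Hunk 2: at line 1 remove [jpeoo] add [ramcv,mgvqx] -> 8 lines: ruq lnee ramcv mgvqx uluw yof ljh hror
Hunk 3: at line 1 remove [lnee,ramcv] add [mks] -> 7 lines: ruq mks mgvqx uluw yof ljh hror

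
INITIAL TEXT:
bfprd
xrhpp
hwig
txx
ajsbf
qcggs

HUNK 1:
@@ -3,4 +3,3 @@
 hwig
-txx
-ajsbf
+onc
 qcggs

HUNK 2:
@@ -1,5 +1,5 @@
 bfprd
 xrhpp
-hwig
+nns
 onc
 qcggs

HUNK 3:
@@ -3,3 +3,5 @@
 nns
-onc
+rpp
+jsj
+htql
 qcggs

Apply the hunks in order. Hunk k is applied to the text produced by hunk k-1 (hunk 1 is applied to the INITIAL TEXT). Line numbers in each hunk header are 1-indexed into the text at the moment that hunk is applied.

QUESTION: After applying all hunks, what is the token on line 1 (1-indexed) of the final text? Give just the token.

Answer: bfprd

Derivation:
Hunk 1: at line 3 remove [txx,ajsbf] add [onc] -> 5 lines: bfprd xrhpp hwig onc qcggs
Hunk 2: at line 1 remove [hwig] add [nns] -> 5 lines: bfprd xrhpp nns onc qcggs
Hunk 3: at line 3 remove [onc] add [rpp,jsj,htql] -> 7 lines: bfprd xrhpp nns rpp jsj htql qcggs
Final line 1: bfprd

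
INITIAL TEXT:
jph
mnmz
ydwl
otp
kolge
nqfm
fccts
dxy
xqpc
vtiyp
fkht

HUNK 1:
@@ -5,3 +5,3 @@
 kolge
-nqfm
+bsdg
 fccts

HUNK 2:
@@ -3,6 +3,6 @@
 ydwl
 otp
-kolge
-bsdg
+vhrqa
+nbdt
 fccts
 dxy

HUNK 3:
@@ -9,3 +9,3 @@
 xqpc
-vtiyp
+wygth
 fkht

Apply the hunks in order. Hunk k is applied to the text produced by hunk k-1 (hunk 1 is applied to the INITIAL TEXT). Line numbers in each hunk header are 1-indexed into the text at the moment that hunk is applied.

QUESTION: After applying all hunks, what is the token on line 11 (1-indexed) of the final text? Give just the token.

Hunk 1: at line 5 remove [nqfm] add [bsdg] -> 11 lines: jph mnmz ydwl otp kolge bsdg fccts dxy xqpc vtiyp fkht
Hunk 2: at line 3 remove [kolge,bsdg] add [vhrqa,nbdt] -> 11 lines: jph mnmz ydwl otp vhrqa nbdt fccts dxy xqpc vtiyp fkht
Hunk 3: at line 9 remove [vtiyp] add [wygth] -> 11 lines: jph mnmz ydwl otp vhrqa nbdt fccts dxy xqpc wygth fkht
Final line 11: fkht

Answer: fkht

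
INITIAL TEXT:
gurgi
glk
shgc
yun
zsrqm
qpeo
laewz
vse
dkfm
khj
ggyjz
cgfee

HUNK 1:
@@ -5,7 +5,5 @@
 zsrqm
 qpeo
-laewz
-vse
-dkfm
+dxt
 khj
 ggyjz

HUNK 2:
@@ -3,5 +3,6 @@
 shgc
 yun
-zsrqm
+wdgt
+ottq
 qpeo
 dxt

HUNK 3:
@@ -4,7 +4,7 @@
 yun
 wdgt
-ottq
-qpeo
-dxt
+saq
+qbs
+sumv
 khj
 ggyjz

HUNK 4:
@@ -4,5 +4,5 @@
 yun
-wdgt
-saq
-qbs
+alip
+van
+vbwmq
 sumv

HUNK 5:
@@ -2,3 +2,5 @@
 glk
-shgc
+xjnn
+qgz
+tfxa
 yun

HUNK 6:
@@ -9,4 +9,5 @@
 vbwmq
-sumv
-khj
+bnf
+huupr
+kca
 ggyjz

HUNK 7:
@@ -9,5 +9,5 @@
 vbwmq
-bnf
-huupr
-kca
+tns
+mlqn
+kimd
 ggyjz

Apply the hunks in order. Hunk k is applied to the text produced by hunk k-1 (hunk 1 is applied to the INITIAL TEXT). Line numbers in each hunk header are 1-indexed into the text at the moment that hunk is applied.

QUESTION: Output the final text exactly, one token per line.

Hunk 1: at line 5 remove [laewz,vse,dkfm] add [dxt] -> 10 lines: gurgi glk shgc yun zsrqm qpeo dxt khj ggyjz cgfee
Hunk 2: at line 3 remove [zsrqm] add [wdgt,ottq] -> 11 lines: gurgi glk shgc yun wdgt ottq qpeo dxt khj ggyjz cgfee
Hunk 3: at line 4 remove [ottq,qpeo,dxt] add [saq,qbs,sumv] -> 11 lines: gurgi glk shgc yun wdgt saq qbs sumv khj ggyjz cgfee
Hunk 4: at line 4 remove [wdgt,saq,qbs] add [alip,van,vbwmq] -> 11 lines: gurgi glk shgc yun alip van vbwmq sumv khj ggyjz cgfee
Hunk 5: at line 2 remove [shgc] add [xjnn,qgz,tfxa] -> 13 lines: gurgi glk xjnn qgz tfxa yun alip van vbwmq sumv khj ggyjz cgfee
Hunk 6: at line 9 remove [sumv,khj] add [bnf,huupr,kca] -> 14 lines: gurgi glk xjnn qgz tfxa yun alip van vbwmq bnf huupr kca ggyjz cgfee
Hunk 7: at line 9 remove [bnf,huupr,kca] add [tns,mlqn,kimd] -> 14 lines: gurgi glk xjnn qgz tfxa yun alip van vbwmq tns mlqn kimd ggyjz cgfee

Answer: gurgi
glk
xjnn
qgz
tfxa
yun
alip
van
vbwmq
tns
mlqn
kimd
ggyjz
cgfee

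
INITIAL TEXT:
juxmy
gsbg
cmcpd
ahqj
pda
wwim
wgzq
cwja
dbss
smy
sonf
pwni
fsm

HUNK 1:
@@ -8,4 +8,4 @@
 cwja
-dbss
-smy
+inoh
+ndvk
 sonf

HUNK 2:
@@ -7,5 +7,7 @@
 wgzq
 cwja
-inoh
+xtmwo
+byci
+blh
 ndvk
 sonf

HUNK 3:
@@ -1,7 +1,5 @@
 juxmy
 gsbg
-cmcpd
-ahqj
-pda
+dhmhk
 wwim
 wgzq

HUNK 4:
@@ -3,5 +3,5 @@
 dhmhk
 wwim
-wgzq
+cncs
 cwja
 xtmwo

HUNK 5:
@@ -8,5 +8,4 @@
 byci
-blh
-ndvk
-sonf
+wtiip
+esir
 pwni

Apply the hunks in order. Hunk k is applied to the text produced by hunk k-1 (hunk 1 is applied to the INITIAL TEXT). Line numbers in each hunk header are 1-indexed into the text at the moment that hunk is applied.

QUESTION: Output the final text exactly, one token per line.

Answer: juxmy
gsbg
dhmhk
wwim
cncs
cwja
xtmwo
byci
wtiip
esir
pwni
fsm

Derivation:
Hunk 1: at line 8 remove [dbss,smy] add [inoh,ndvk] -> 13 lines: juxmy gsbg cmcpd ahqj pda wwim wgzq cwja inoh ndvk sonf pwni fsm
Hunk 2: at line 7 remove [inoh] add [xtmwo,byci,blh] -> 15 lines: juxmy gsbg cmcpd ahqj pda wwim wgzq cwja xtmwo byci blh ndvk sonf pwni fsm
Hunk 3: at line 1 remove [cmcpd,ahqj,pda] add [dhmhk] -> 13 lines: juxmy gsbg dhmhk wwim wgzq cwja xtmwo byci blh ndvk sonf pwni fsm
Hunk 4: at line 3 remove [wgzq] add [cncs] -> 13 lines: juxmy gsbg dhmhk wwim cncs cwja xtmwo byci blh ndvk sonf pwni fsm
Hunk 5: at line 8 remove [blh,ndvk,sonf] add [wtiip,esir] -> 12 lines: juxmy gsbg dhmhk wwim cncs cwja xtmwo byci wtiip esir pwni fsm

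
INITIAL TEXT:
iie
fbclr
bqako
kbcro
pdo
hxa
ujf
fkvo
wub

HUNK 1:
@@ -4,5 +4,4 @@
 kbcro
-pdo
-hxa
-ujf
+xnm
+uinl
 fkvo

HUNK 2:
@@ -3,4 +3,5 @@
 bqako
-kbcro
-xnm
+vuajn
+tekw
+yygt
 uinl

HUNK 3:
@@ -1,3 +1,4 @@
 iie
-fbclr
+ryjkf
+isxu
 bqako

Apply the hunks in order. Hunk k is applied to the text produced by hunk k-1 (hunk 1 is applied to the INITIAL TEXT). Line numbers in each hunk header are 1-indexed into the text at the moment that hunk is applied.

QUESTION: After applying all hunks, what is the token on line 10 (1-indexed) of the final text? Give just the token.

Hunk 1: at line 4 remove [pdo,hxa,ujf] add [xnm,uinl] -> 8 lines: iie fbclr bqako kbcro xnm uinl fkvo wub
Hunk 2: at line 3 remove [kbcro,xnm] add [vuajn,tekw,yygt] -> 9 lines: iie fbclr bqako vuajn tekw yygt uinl fkvo wub
Hunk 3: at line 1 remove [fbclr] add [ryjkf,isxu] -> 10 lines: iie ryjkf isxu bqako vuajn tekw yygt uinl fkvo wub
Final line 10: wub

Answer: wub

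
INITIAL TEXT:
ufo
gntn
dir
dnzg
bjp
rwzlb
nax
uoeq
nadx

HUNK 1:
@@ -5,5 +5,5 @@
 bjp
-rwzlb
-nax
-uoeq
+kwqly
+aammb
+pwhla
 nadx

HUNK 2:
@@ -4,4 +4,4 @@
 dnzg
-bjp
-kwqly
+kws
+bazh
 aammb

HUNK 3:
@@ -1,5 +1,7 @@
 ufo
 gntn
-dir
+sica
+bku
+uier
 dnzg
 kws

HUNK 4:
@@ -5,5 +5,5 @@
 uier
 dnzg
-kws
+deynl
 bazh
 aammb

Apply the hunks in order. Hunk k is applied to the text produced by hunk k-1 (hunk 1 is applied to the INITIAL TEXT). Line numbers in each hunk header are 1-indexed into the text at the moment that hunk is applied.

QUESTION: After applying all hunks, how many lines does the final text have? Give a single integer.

Answer: 11

Derivation:
Hunk 1: at line 5 remove [rwzlb,nax,uoeq] add [kwqly,aammb,pwhla] -> 9 lines: ufo gntn dir dnzg bjp kwqly aammb pwhla nadx
Hunk 2: at line 4 remove [bjp,kwqly] add [kws,bazh] -> 9 lines: ufo gntn dir dnzg kws bazh aammb pwhla nadx
Hunk 3: at line 1 remove [dir] add [sica,bku,uier] -> 11 lines: ufo gntn sica bku uier dnzg kws bazh aammb pwhla nadx
Hunk 4: at line 5 remove [kws] add [deynl] -> 11 lines: ufo gntn sica bku uier dnzg deynl bazh aammb pwhla nadx
Final line count: 11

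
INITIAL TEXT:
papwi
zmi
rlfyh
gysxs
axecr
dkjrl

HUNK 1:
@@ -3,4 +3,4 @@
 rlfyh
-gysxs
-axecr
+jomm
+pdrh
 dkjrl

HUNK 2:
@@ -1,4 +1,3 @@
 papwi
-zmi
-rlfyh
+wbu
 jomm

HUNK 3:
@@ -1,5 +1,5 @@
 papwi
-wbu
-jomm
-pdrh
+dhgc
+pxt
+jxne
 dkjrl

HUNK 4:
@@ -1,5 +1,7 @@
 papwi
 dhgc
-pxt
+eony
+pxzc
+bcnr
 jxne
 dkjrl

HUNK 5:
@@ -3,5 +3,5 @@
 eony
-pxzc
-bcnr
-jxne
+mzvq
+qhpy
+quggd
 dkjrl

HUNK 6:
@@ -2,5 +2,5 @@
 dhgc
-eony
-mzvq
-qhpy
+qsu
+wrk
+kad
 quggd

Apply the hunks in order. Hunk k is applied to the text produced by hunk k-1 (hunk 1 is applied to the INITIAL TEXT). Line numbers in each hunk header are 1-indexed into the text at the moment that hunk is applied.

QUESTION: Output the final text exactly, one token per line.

Answer: papwi
dhgc
qsu
wrk
kad
quggd
dkjrl

Derivation:
Hunk 1: at line 3 remove [gysxs,axecr] add [jomm,pdrh] -> 6 lines: papwi zmi rlfyh jomm pdrh dkjrl
Hunk 2: at line 1 remove [zmi,rlfyh] add [wbu] -> 5 lines: papwi wbu jomm pdrh dkjrl
Hunk 3: at line 1 remove [wbu,jomm,pdrh] add [dhgc,pxt,jxne] -> 5 lines: papwi dhgc pxt jxne dkjrl
Hunk 4: at line 1 remove [pxt] add [eony,pxzc,bcnr] -> 7 lines: papwi dhgc eony pxzc bcnr jxne dkjrl
Hunk 5: at line 3 remove [pxzc,bcnr,jxne] add [mzvq,qhpy,quggd] -> 7 lines: papwi dhgc eony mzvq qhpy quggd dkjrl
Hunk 6: at line 2 remove [eony,mzvq,qhpy] add [qsu,wrk,kad] -> 7 lines: papwi dhgc qsu wrk kad quggd dkjrl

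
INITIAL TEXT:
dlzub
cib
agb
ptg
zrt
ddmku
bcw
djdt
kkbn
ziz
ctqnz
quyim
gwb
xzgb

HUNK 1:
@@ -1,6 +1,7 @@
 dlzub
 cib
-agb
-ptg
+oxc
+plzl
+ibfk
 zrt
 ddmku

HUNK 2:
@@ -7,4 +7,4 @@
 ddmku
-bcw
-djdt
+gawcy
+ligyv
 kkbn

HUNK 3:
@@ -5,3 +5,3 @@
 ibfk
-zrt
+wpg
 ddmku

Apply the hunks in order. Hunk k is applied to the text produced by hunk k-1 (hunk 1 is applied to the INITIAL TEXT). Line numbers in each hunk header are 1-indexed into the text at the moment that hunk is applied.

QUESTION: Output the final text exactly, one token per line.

Hunk 1: at line 1 remove [agb,ptg] add [oxc,plzl,ibfk] -> 15 lines: dlzub cib oxc plzl ibfk zrt ddmku bcw djdt kkbn ziz ctqnz quyim gwb xzgb
Hunk 2: at line 7 remove [bcw,djdt] add [gawcy,ligyv] -> 15 lines: dlzub cib oxc plzl ibfk zrt ddmku gawcy ligyv kkbn ziz ctqnz quyim gwb xzgb
Hunk 3: at line 5 remove [zrt] add [wpg] -> 15 lines: dlzub cib oxc plzl ibfk wpg ddmku gawcy ligyv kkbn ziz ctqnz quyim gwb xzgb

Answer: dlzub
cib
oxc
plzl
ibfk
wpg
ddmku
gawcy
ligyv
kkbn
ziz
ctqnz
quyim
gwb
xzgb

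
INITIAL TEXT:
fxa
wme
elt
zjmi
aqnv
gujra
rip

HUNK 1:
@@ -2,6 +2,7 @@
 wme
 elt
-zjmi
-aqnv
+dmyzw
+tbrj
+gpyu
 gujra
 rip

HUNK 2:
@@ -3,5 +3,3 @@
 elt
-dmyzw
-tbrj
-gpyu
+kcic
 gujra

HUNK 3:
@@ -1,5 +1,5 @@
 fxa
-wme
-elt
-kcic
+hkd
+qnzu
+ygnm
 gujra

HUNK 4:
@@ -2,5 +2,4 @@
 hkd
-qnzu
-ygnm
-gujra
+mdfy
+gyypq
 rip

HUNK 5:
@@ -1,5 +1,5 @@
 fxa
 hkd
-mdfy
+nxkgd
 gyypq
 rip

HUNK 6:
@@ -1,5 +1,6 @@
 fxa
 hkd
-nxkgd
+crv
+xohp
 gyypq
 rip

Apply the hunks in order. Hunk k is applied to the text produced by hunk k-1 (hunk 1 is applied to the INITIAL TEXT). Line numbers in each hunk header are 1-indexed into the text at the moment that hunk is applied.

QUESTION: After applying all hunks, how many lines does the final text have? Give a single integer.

Answer: 6

Derivation:
Hunk 1: at line 2 remove [zjmi,aqnv] add [dmyzw,tbrj,gpyu] -> 8 lines: fxa wme elt dmyzw tbrj gpyu gujra rip
Hunk 2: at line 3 remove [dmyzw,tbrj,gpyu] add [kcic] -> 6 lines: fxa wme elt kcic gujra rip
Hunk 3: at line 1 remove [wme,elt,kcic] add [hkd,qnzu,ygnm] -> 6 lines: fxa hkd qnzu ygnm gujra rip
Hunk 4: at line 2 remove [qnzu,ygnm,gujra] add [mdfy,gyypq] -> 5 lines: fxa hkd mdfy gyypq rip
Hunk 5: at line 1 remove [mdfy] add [nxkgd] -> 5 lines: fxa hkd nxkgd gyypq rip
Hunk 6: at line 1 remove [nxkgd] add [crv,xohp] -> 6 lines: fxa hkd crv xohp gyypq rip
Final line count: 6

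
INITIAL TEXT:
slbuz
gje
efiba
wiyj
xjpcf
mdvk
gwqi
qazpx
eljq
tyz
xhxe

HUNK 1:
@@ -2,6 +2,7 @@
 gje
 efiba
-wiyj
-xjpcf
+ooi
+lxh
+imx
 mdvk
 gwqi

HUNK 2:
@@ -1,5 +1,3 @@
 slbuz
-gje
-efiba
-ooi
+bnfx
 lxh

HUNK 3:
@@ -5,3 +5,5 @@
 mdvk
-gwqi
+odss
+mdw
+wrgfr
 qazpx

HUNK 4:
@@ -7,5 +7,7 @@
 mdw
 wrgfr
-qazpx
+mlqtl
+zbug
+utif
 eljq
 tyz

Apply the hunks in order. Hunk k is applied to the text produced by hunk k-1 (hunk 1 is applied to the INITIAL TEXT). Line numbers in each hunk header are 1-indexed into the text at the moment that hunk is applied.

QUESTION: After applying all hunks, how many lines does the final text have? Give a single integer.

Hunk 1: at line 2 remove [wiyj,xjpcf] add [ooi,lxh,imx] -> 12 lines: slbuz gje efiba ooi lxh imx mdvk gwqi qazpx eljq tyz xhxe
Hunk 2: at line 1 remove [gje,efiba,ooi] add [bnfx] -> 10 lines: slbuz bnfx lxh imx mdvk gwqi qazpx eljq tyz xhxe
Hunk 3: at line 5 remove [gwqi] add [odss,mdw,wrgfr] -> 12 lines: slbuz bnfx lxh imx mdvk odss mdw wrgfr qazpx eljq tyz xhxe
Hunk 4: at line 7 remove [qazpx] add [mlqtl,zbug,utif] -> 14 lines: slbuz bnfx lxh imx mdvk odss mdw wrgfr mlqtl zbug utif eljq tyz xhxe
Final line count: 14

Answer: 14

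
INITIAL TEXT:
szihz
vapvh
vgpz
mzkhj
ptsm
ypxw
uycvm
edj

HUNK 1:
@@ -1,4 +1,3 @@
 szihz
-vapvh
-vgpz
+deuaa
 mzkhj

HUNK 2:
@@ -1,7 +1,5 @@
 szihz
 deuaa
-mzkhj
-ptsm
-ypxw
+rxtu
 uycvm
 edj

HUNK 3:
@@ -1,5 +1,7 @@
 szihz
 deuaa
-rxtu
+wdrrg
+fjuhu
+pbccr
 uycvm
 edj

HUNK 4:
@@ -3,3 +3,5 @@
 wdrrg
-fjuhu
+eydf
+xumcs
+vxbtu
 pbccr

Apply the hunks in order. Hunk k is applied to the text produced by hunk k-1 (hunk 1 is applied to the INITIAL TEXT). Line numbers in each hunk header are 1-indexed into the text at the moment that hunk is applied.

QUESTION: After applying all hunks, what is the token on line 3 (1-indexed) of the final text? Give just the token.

Answer: wdrrg

Derivation:
Hunk 1: at line 1 remove [vapvh,vgpz] add [deuaa] -> 7 lines: szihz deuaa mzkhj ptsm ypxw uycvm edj
Hunk 2: at line 1 remove [mzkhj,ptsm,ypxw] add [rxtu] -> 5 lines: szihz deuaa rxtu uycvm edj
Hunk 3: at line 1 remove [rxtu] add [wdrrg,fjuhu,pbccr] -> 7 lines: szihz deuaa wdrrg fjuhu pbccr uycvm edj
Hunk 4: at line 3 remove [fjuhu] add [eydf,xumcs,vxbtu] -> 9 lines: szihz deuaa wdrrg eydf xumcs vxbtu pbccr uycvm edj
Final line 3: wdrrg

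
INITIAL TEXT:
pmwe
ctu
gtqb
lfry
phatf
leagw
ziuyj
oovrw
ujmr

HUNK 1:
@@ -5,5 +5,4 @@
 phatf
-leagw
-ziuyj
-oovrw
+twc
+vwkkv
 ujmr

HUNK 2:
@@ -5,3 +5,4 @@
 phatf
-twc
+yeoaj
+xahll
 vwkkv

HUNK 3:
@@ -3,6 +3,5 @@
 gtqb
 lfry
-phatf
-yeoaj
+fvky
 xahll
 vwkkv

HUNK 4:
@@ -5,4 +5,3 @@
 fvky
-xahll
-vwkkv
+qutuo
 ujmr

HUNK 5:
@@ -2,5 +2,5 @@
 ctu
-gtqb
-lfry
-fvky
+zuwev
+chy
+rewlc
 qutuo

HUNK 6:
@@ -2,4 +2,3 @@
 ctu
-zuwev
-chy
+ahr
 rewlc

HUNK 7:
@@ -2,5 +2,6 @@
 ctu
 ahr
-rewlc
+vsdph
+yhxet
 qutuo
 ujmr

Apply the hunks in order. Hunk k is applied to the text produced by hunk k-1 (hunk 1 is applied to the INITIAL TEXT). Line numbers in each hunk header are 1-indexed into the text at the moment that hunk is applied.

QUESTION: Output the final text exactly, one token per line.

Hunk 1: at line 5 remove [leagw,ziuyj,oovrw] add [twc,vwkkv] -> 8 lines: pmwe ctu gtqb lfry phatf twc vwkkv ujmr
Hunk 2: at line 5 remove [twc] add [yeoaj,xahll] -> 9 lines: pmwe ctu gtqb lfry phatf yeoaj xahll vwkkv ujmr
Hunk 3: at line 3 remove [phatf,yeoaj] add [fvky] -> 8 lines: pmwe ctu gtqb lfry fvky xahll vwkkv ujmr
Hunk 4: at line 5 remove [xahll,vwkkv] add [qutuo] -> 7 lines: pmwe ctu gtqb lfry fvky qutuo ujmr
Hunk 5: at line 2 remove [gtqb,lfry,fvky] add [zuwev,chy,rewlc] -> 7 lines: pmwe ctu zuwev chy rewlc qutuo ujmr
Hunk 6: at line 2 remove [zuwev,chy] add [ahr] -> 6 lines: pmwe ctu ahr rewlc qutuo ujmr
Hunk 7: at line 2 remove [rewlc] add [vsdph,yhxet] -> 7 lines: pmwe ctu ahr vsdph yhxet qutuo ujmr

Answer: pmwe
ctu
ahr
vsdph
yhxet
qutuo
ujmr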